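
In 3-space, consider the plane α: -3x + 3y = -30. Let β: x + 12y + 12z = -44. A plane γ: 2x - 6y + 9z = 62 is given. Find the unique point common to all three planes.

(4, -6, 2)

Solving the 3×3 linear system -3x + 3y = -30, x + 12y + 12z = -44, 2x - 6y + 9z = 62 (e.g. by elimination or Cramer's rule, determinant = -495) gives (4, -6, 2).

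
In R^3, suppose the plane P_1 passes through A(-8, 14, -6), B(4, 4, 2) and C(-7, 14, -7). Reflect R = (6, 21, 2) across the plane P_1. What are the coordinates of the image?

(-6, -3, -10)

AB = (12, -10, 8), AC = (1, 0, -1); a normal to P_1 is AB × AC = (10, 20, 10).
Using A: P_1 has equation 10x + 20y + 10z = 140.
λ = (n·R − d)/|n|² = (500 − 140)/600 = 3/5.
Reflection = R − 2λn = (6, 21, 2) − (6/5)·(10, 20, 10) = (-6, -3, -10).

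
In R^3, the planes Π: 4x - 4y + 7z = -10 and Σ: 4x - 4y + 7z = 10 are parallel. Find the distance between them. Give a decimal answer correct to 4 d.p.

2.2222

Same normal n = (4, -4, 7) with |n| = √81; distance = |-10 − 10| / |n| = 20/√81 ≈ 2.2222.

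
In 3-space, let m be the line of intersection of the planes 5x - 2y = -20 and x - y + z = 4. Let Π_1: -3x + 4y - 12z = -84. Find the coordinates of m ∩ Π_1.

(-4, 0, 8)

Direction of m: (5, -2, 0) × (1, -1, 1) = (-2, -5, -3).
A point on m: solving the two plane equations with x = -6 gives (-6, -5, 5).
Substitute r = (-6, -5, 5) + t(-2, -5, -3) into the plane: -62 + 22t = -84, so t = -1.
Intersection: (-6, -5, 5) + (-1)·(-2, -5, -3) = (-4, 0, 8).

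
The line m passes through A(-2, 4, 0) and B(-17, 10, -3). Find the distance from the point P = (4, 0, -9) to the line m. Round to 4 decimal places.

10.2453

A direction vector for m is B − A = (-15, 6, -3).
Taking (-2, 4, 0) on m with direction v = (-15, 6, -3): w = P − (-2, 4, 0) = (6, -4, -9), and w × v = (66, 153, -24).
Distance = |w × v| / |v| = √28341 / √270 ≈ 10.2453.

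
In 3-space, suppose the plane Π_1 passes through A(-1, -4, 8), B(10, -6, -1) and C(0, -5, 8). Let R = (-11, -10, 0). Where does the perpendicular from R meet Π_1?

AB = (11, -2, -9), AC = (1, -1, 0); a normal to Π_1 is AB × AC = (-9, -9, -9).
Using A: Π_1 has equation -9x - 9y - 9z = -27.
Foot = R − λn with λ = (n·R − d)/|n|² = (189 − (-27))/243 = 8/9.
Foot = (-11, -10, 0) − (8/9)·(-9, -9, -9) = (-3, -2, 8).

(-3, -2, 8)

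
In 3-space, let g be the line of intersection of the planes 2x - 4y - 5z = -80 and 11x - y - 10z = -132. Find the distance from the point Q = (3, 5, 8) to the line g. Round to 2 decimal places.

Direction of g: (2, -4, -5) × (11, -1, -10) = (35, -35, 42).
A point on g: solving the two plane equations with x = -4 gives (-4, 8, 8).
Taking (-4, 8, 8) on g with direction v = (35, -35, 42): w = Q − (-4, 8, 8) = (7, -3, 0), and w × v = (-126, -294, -140).
Distance = |w × v| / |v| = √121912 / √4214 ≈ 5.38.

5.38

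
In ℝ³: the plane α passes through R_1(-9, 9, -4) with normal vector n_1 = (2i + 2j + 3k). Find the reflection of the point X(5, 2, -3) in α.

α: n_1·r = n_1·R_1 gives 2x + 2y + 3z = -12.
λ = (n·X − d)/|n|² = (5 − (-12))/17 = 1.
Reflection = X − 2λn = (5, 2, -3) − 2·(2, 2, 3) = (1, -2, -9).

(1, -2, -9)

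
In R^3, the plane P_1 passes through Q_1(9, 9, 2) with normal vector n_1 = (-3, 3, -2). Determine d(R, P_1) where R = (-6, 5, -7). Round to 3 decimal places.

P_1: n_1·r = n_1·Q_1 gives -3x + 3y - 2z = -4.
n·R − d = (-3)·(-6) + (3)·(5) + (-2)·(-7) − (-4) = 51; |n| = √22.
Distance = |51| / √22 = 51/√22 ≈ 10.873.

10.873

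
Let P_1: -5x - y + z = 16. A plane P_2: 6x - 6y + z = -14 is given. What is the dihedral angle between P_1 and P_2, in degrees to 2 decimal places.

58.80

cos θ = |n₁·n₂| / (|n₁||n₂|) = |-23| / (√27 · √73).
θ = arccos(0.51807) ≈ 58.80°.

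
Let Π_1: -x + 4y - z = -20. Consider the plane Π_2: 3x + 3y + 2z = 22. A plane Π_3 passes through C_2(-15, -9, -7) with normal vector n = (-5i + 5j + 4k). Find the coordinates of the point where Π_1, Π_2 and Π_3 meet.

Π_3: n·r = n·C_2 gives -5x + 5y + 4z = 2.
Solving the 3×3 linear system -x + 4y - z = -20, 3x + 3y + 2z = 22, -5x + 5y + 4z = 2 (e.g. by elimination or Cramer's rule, determinant = -120) gives (4, -2, 8).

(4, -2, 8)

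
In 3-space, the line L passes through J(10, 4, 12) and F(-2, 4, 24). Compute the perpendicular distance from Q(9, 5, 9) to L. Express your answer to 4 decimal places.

3.0000

A direction vector for L is F − J = (-12, 0, 12).
Taking (10, 4, 12) on L with direction v = (-12, 0, 12): w = Q − (10, 4, 12) = (-1, 1, -3), and w × v = (12, 48, 12).
Distance = |w × v| / |v| = √2592 / √288 ≈ 3.0000.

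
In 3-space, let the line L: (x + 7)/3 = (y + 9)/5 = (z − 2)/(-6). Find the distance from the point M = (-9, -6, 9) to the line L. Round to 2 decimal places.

L has direction (3, 5, -6) through (-7, -9, 2).
Taking (-7, -9, 2) on L with direction v = (3, 5, -6): w = M − (-7, -9, 2) = (-2, 3, 7), and w × v = (-53, 9, -19).
Distance = |w × v| / |v| = √3251 / √70 ≈ 6.81.

6.81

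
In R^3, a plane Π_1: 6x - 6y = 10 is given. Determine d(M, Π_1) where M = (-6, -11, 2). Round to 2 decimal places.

n·M − d = (6)·(-6) + (-6)·(-11) + (0)·(2) − 10 = 20; |n| = √72.
Distance = |20| / √72 = 20/√72 ≈ 2.36.

2.36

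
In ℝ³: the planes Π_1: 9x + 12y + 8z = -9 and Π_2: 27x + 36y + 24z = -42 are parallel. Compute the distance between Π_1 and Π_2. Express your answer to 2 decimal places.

Rescale Π_2 by 1/3: 9x + 12y + 8z = -14. Then distance = |-9 − (-14)| / √289 ≈ 0.29.

0.29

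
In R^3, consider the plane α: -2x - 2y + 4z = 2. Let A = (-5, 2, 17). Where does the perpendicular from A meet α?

Foot = A − λn with λ = (n·A − d)/|n|² = (74 − 2)/24 = 3.
Foot = (-5, 2, 17) − 3·(-2, -2, 4) = (1, 8, 5).

(1, 8, 5)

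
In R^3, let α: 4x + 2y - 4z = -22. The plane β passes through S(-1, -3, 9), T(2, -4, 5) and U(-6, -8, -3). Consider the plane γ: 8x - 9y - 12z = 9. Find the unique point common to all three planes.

ST = (3, -1, -4), SU = (-5, -5, -12); a normal to β is ST × SU = (-8, 56, -20).
Using S: β has equation -8x + 56y - 20z = -340.
Solving the 3×3 linear system 4x + 2y - 4z = -22, -8x + 56y - 20z = -340, 8x - 9y - 12z = 9 (e.g. by elimination or Cramer's rule, determinant = -2416) gives (0, -5, 3).

(0, -5, 3)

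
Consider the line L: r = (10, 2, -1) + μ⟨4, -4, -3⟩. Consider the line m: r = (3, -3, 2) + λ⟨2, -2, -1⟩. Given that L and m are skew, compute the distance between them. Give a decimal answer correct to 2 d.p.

8.49

Common perpendicular direction n = (4, -4, -3) × (2, -2, -1) = (-2, -2, 0).
With w = (3, -3, 2) − (10, 2, -1) = (-7, -5, 3), w · n = 24.
Distance = |w · n| / |n| = |24| / √8 ≈ 8.49.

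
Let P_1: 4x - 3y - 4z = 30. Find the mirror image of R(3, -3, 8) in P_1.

λ = (n·R − d)/|n|² = (-11 − 30)/41 = -1.
Reflection = R − 2λn = (3, -3, 8) − (-2)·(4, -3, -4) = (11, -9, 0).

(11, -9, 0)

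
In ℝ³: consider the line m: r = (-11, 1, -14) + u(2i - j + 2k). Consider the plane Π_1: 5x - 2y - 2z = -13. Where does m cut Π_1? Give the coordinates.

Substitute r = (-11, 1, -14) + t(2, -1, 2) into the plane: -29 + 8t = -13, so t = 2.
Intersection: (-11, 1, -14) + 2·(2, -1, 2) = (-7, -1, -10).

(-7, -1, -10)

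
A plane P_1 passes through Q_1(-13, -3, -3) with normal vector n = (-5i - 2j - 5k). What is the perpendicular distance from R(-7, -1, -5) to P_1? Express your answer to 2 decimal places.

P_1: n·r = n·Q_1 gives -5x - 2y - 5z = 86.
n·R − d = (-5)·(-7) + (-2)·(-1) + (-5)·(-5) − 86 = -24; |n| = √54.
Distance = |-24| / √54 = 24/√54 ≈ 3.27.

3.27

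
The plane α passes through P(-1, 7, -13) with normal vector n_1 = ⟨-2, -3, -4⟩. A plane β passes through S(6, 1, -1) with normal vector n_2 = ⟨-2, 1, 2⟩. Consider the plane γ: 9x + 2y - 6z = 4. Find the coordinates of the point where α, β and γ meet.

(0, -7, -3)

α: n_1·r = n_1·P gives -2x - 3y - 4z = 33.
β: n_2·r = n_2·S gives -2x + y + 2z = -13.
Solving the 3×3 linear system -2x - 3y - 4z = 33, -2x + y + 2z = -13, 9x + 2y - 6z = 4 (e.g. by elimination or Cramer's rule, determinant = 54) gives (0, -7, -3).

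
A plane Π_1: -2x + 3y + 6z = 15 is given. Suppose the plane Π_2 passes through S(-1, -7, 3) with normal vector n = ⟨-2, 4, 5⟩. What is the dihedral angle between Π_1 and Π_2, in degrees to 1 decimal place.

Π_2: n·r = n·S gives -2x + 4y + 5z = -11.
cos θ = |n₁·n₂| / (|n₁||n₂|) = |46| / (√49 · √45).
θ = arccos(0.97961) ≈ 11.6°.

11.6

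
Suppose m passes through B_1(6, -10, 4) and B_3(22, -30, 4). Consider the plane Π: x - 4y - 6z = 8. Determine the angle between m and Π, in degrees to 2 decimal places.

30.99

A direction vector for m is B_3 − B_1 = (16, -20, 0).
sin θ = |n·v| / (|n||v|) = |96| / (√53 · √656) = 0.51485.
θ ≈ 30.99°.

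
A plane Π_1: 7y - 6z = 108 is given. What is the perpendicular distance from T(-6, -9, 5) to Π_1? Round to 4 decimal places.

21.8015

n·T − d = (0)·(-6) + (7)·(-9) + (-6)·(5) − 108 = -201; |n| = √85.
Distance = |-201| / √85 = 201/√85 ≈ 21.8015.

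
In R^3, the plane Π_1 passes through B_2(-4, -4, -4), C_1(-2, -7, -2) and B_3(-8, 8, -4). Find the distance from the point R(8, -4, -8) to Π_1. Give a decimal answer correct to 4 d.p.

12.0000

B_2C_1 = (2, -3, 2), B_2B_3 = (-4, 12, 0); a normal to Π_1 is B_2C_1 × B_2B_3 = (-24, -8, 12).
Using B_2: Π_1 has equation -24x - 8y + 12z = 80.
n·R − d = (-24)·(8) + (-8)·(-4) + (12)·(-8) − 80 = -336; |n| = √784.
Distance = |-336| / √784 = 336/√784 ≈ 12.0000.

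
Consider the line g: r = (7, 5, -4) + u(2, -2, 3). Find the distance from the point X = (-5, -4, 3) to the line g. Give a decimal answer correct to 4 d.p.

Taking (7, 5, -4) on g with direction v = (2, -2, 3): w = X − (7, 5, -4) = (-12, -9, 7), and w × v = (-13, 50, 42).
Distance = |w × v| / |v| = √4433 / √17 ≈ 16.1482.

16.1482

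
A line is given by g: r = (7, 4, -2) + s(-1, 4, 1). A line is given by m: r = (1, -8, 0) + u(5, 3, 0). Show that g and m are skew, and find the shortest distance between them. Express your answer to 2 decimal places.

Common perpendicular direction n = (-1, 4, 1) × (5, 3, 0) = (-3, 5, -23).
With w = (1, -8, 0) − (7, 4, -2) = (-6, -12, 2), w · n = -88.
Since n ≠ 0 the lines are not parallel, and w · n = -88 ≠ 0 so they do not intersect; hence they are skew.
Distance = |w · n| / |n| = |-88| / √563 ≈ 3.71.

3.71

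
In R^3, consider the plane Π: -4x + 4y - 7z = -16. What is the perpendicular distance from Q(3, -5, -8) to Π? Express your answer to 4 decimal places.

4.4444

n·Q − d = (-4)·(3) + (4)·(-5) + (-7)·(-8) − (-16) = 40; |n| = √81.
Distance = |40| / √81 = 40/√81 ≈ 4.4444.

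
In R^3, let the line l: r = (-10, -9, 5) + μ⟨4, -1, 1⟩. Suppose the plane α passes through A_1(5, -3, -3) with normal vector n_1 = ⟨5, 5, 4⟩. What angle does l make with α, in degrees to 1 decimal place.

33.5

α: n_1·r = n_1·A_1 gives 5x + 5y + 4z = -2.
sin θ = |n·v| / (|n||v|) = |19| / (√66 · √18) = 0.55125.
θ ≈ 33.5°.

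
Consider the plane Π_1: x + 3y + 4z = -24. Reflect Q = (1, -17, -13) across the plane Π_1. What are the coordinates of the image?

(7, 1, 11)

λ = (n·Q − d)/|n|² = (-102 − (-24))/26 = -3.
Reflection = Q − 2λn = (1, -17, -13) − (-6)·(1, 3, 4) = (7, 1, 11).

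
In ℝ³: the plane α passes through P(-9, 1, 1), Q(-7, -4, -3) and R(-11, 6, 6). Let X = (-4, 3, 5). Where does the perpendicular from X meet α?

PQ = (2, -5, -4), PR = (-2, 5, 5); a normal to α is PQ × PR = (-5, -2, 0).
Using P: α has equation -5x - 2y = 43.
Foot = X − λn with λ = (n·X − d)/|n|² = (14 − 43)/29 = -1.
Foot = (-4, 3, 5) − (-1)·(-5, -2, 0) = (-9, 1, 5).

(-9, 1, 5)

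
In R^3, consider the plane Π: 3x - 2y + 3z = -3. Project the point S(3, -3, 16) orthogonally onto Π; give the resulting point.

Foot = S − λn with λ = (n·S − d)/|n|² = (63 − (-3))/22 = 3.
Foot = (3, -3, 16) − 3·(3, -2, 3) = (-6, 3, 7).

(-6, 3, 7)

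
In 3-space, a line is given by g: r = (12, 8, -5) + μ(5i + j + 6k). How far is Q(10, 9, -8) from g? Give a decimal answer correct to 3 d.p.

1.497

Taking (12, 8, -5) on g with direction v = (5, 1, 6): w = Q − (12, 8, -5) = (-2, 1, -3), and w × v = (9, -3, -7).
Distance = |w × v| / |v| = √139 / √62 ≈ 1.497.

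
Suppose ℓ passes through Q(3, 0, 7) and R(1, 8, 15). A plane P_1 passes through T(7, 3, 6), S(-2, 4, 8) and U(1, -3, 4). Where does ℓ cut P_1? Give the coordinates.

(4, -4, 3)

A direction vector for ℓ is R − Q = (-2, 8, 8).
TS = (-9, 1, 2), TU = (-6, -6, -2); a normal to P_1 is TS × TU = (10, -30, 60).
Using T: P_1 has equation 10x - 30y + 60z = 340.
Substitute r = (3, 0, 7) + t(-2, 8, 8) into the plane: 450 + 220t = 340, so t = -1/2.
Intersection: (3, 0, 7) + (-1/2)·(-2, 8, 8) = (4, -4, 3).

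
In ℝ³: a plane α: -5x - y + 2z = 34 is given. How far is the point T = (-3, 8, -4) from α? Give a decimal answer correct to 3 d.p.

6.390

n·T − d = (-5)·(-3) + (-1)·(8) + (2)·(-4) − 34 = -35; |n| = √30.
Distance = |-35| / √30 = 35/√30 ≈ 6.390.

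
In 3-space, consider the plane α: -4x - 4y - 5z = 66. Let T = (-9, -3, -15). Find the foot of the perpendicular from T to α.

(-5, 1, -10)

Foot = T − λn with λ = (n·T − d)/|n|² = (123 − 66)/57 = 1.
Foot = (-9, -3, -15) − 1·(-4, -4, -5) = (-5, 1, -10).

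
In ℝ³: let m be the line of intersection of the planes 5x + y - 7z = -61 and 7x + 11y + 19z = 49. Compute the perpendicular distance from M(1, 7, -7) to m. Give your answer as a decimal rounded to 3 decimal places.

Direction of m: (5, 1, -7) × (7, 11, 19) = (96, -144, 48).
A point on m: solving the two plane equations with x = -3 gives (-3, -4, 6).
Taking (-3, -4, 6) on m with direction v = (96, -144, 48): w = M − (-3, -4, 6) = (4, 11, -13), and w × v = (-1344, -1440, -1632).
Distance = |w × v| / |v| = √6543360 / √32256 ≈ 14.243.

14.243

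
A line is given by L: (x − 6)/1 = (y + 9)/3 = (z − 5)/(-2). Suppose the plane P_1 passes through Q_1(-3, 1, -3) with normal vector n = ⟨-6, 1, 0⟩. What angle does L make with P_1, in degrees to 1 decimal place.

L has direction (1, 3, -2) through (6, -9, 5).
P_1: n·r = n·Q_1 gives -6x + y = 19.
sin θ = |n·v| / (|n||v|) = |-3| / (√37 · √14) = 0.13181.
θ ≈ 7.6°.

7.6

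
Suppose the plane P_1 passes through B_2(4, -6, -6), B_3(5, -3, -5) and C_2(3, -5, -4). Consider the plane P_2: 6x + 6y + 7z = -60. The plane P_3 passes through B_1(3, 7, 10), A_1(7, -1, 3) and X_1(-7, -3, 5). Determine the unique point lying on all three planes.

B_2B_3 = (1, 3, 1), B_2C_2 = (-1, 1, 2); a normal to P_1 is B_2B_3 × B_2C_2 = (5, -3, 4).
Using B_2: P_1 has equation 5x - 3y + 4z = 14.
B_1A_1 = (4, -8, -7), B_1X_1 = (-10, -10, -5); a normal to P_3 is B_1A_1 × B_1X_1 = (-30, 90, -120).
Using B_1: P_3 has equation -30x + 90y - 120z = -660.
Solving the 3×3 linear system 5x - 3y + 4z = 14, 6x + 6y + 7z = -60, -30x + 90y - 120z = -660 (e.g. by elimination or Cramer's rule, determinant = -5400) gives (-2, -8, 0).

(-2, -8, 0)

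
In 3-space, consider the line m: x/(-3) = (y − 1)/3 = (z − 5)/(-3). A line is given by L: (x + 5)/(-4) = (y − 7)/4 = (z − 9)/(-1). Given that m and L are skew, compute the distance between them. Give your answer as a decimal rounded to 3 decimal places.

0.707

m has direction (-3, 3, -3) through (0, 1, 5).
L has direction (-4, 4, -1) through (-5, 7, 9).
Common perpendicular direction n = (-3, 3, -3) × (-4, 4, -1) = (9, 9, 0).
With w = (-5, 7, 9) − (0, 1, 5) = (-5, 6, 4), w · n = 9.
Distance = |w · n| / |n| = |9| / √162 ≈ 0.707.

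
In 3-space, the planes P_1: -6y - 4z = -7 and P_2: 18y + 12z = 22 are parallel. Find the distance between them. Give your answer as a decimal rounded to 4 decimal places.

0.0462

Rescale P_2 by 1/(-3): -6y - 4z = -22/3. Then distance = |-7 − (-22/3)| / √52 ≈ 0.0462.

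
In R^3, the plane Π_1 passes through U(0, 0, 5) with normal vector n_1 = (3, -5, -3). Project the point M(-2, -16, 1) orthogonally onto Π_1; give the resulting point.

(-8, -6, 7)

Π_1: n_1·r = n_1·U gives 3x - 5y - 3z = -15.
Foot = M − λn with λ = (n·M − d)/|n|² = (71 − (-15))/43 = 2.
Foot = (-2, -16, 1) − 2·(3, -5, -3) = (-8, -6, 7).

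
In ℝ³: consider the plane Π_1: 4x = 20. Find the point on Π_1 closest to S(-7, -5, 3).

Foot = S − λn with λ = (n·S − d)/|n|² = (-28 − 20)/16 = -3.
Foot = (-7, -5, 3) − (-3)·(4, 0, 0) = (5, -5, 3).

(5, -5, 3)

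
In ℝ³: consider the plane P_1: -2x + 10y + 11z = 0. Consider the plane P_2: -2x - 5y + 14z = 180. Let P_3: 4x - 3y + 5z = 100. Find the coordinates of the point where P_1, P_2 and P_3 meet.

(5, -10, 10)

Solving the 3×3 linear system -2x + 10y + 11z = 0, -2x - 5y + 14z = 180, 4x - 3y + 5z = 100 (e.g. by elimination or Cramer's rule, determinant = 912) gives (5, -10, 10).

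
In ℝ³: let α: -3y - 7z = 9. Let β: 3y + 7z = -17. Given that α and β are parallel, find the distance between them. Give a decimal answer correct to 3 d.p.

1.050

Rescale β by 1/(-1): -3y - 7z = 17. Then distance = |9 − 17| / √58 ≈ 1.050.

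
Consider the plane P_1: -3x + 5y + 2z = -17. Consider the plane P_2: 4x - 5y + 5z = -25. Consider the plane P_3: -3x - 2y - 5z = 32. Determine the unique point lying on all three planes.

(0, -1, -6)

Solving the 3×3 linear system -3x + 5y + 2z = -17, 4x - 5y + 5z = -25, -3x - 2y - 5z = 32 (e.g. by elimination or Cramer's rule, determinant = -126) gives (0, -1, -6).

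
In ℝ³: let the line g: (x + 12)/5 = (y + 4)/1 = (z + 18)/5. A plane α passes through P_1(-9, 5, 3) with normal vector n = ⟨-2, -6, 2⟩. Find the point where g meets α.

g has direction (5, 1, 5) through (-12, -4, -18).
α: n·r = n·P_1 gives -2x - 6y + 2z = -6.
Substitute r = (-12, -4, -18) + t(5, 1, 5) into the plane: 12 + (-6)t = -6, so t = 3.
Intersection: (-12, -4, -18) + 3·(5, 1, 5) = (3, -1, -3).

(3, -1, -3)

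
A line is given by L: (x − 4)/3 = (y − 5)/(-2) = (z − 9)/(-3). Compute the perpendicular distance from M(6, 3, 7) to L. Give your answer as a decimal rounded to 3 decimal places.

0.603

L has direction (3, -2, -3) through (4, 5, 9).
Taking (4, 5, 9) on L with direction v = (3, -2, -3): w = M − (4, 5, 9) = (2, -2, -2), and w × v = (2, 0, 2).
Distance = |w × v| / |v| = √8 / √22 ≈ 0.603.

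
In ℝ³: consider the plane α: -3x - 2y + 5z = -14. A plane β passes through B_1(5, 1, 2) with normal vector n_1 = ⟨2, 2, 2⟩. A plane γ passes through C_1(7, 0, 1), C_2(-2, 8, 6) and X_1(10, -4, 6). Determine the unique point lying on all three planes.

β: n_1·r = n_1·B_1 gives 2x + 2y + 2z = 16.
C_1C_2 = (-9, 8, 5), C_1X_1 = (3, -4, 5); a normal to γ is C_1C_2 × C_1X_1 = (60, 60, 12).
Using C_1: γ has equation 60x + 60y + 12z = 432.
Solving the 3×3 linear system -3x - 2y + 5z = -14, 2x + 2y + 2z = 16, 60x + 60y + 12z = 432 (e.g. by elimination or Cramer's rule, determinant = 96) gives (5, 2, 1).

(5, 2, 1)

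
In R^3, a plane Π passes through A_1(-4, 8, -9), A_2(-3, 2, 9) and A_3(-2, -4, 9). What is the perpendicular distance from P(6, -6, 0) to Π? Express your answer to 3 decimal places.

A_1A_2 = (1, -6, 18), A_1A_3 = (2, -12, 18); a normal to Π is A_1A_2 × A_1A_3 = (108, 18, 0).
Using A_1: Π has equation 108x + 18y = -288.
n·P − d = (108)·(6) + (18)·(-6) + (0)·(0) − (-288) = 828; |n| = √11988.
Distance = |828| / √11988 = 828/√11988 ≈ 7.562.

7.562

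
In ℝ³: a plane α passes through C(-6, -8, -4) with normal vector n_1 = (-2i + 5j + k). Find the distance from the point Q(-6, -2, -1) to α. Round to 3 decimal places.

α: n_1·r = n_1·C gives -2x + 5y + z = -32.
n·Q − d = (-2)·(-6) + (5)·(-2) + (1)·(-1) − (-32) = 33; |n| = √30.
Distance = |33| / √30 = 33/√30 ≈ 6.025.

6.025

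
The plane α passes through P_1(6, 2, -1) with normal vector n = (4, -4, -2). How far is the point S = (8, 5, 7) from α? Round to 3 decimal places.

α: n·r = n·P_1 gives 4x - 4y - 2z = 18.
n·S − d = (4)·(8) + (-4)·(5) + (-2)·(7) − 18 = -20; |n| = √36.
Distance = |-20| / √36 = 20/√36 ≈ 3.333.

3.333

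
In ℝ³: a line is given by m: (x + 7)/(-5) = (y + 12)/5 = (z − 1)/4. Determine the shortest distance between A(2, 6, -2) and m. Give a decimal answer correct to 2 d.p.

m has direction (-5, 5, 4) through (-7, -12, 1).
Taking (-7, -12, 1) on m with direction v = (-5, 5, 4): w = A − (-7, -12, 1) = (9, 18, -3), and w × v = (87, -21, 135).
Distance = |w × v| / |v| = √26235 / √66 ≈ 19.94.

19.94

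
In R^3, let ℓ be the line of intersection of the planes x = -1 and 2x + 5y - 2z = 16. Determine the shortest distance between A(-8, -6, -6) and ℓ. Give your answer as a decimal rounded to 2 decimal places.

Direction of ℓ: (1, 0, 0) × (2, 5, -2) = (0, 2, 5).
A point on ℓ: solving the two plane equations with y = 6 gives (-1, 6, 6).
Taking (-1, 6, 6) on ℓ with direction v = (0, 2, 5): w = A − (-1, 6, 6) = (-7, -12, -12), and w × v = (-36, 35, -14).
Distance = |w × v| / |v| = √2717 / √29 ≈ 9.68.

9.68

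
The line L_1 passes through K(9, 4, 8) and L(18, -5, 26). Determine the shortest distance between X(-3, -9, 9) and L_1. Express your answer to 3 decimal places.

A direction vector for L_1 is L − K = (9, -9, 18).
Taking (9, 4, 8) on L_1 with direction v = (9, -9, 18): w = X − (9, 4, 8) = (-12, -13, 1), and w × v = (-225, 225, 225).
Distance = |w × v| / |v| = √151875 / √486 ≈ 17.678.

17.678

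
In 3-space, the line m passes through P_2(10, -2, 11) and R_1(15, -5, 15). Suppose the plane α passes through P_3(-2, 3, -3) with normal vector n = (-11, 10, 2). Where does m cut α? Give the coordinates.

(0, 4, 3)

A direction vector for m is R_1 − P_2 = (5, -3, 4).
α: n·r = n·P_3 gives -11x + 10y + 2z = 46.
Substitute r = (10, -2, 11) + t(5, -3, 4) into the plane: -108 + (-77)t = 46, so t = -2.
Intersection: (10, -2, 11) + (-2)·(5, -3, 4) = (0, 4, 3).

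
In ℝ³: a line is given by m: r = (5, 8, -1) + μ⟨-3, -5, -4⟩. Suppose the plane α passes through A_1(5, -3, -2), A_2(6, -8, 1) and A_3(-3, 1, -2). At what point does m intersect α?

(2, 3, -5)

A_1A_2 = (1, -5, 3), A_1A_3 = (-8, 4, 0); a normal to α is A_1A_2 × A_1A_3 = (-12, -24, -36).
Using A_1: α has equation -12x - 24y - 36z = 84.
Substitute r = (5, 8, -1) + t(-3, -5, -4) into the plane: -216 + 300t = 84, so t = 1.
Intersection: (5, 8, -1) + 1·(-3, -5, -4) = (2, 3, -5).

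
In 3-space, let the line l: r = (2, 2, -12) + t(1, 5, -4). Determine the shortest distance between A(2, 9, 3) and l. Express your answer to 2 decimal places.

16.10

Taking (2, 2, -12) on l with direction v = (1, 5, -4): w = A − (2, 2, -12) = (0, 7, 15), and w × v = (-103, 15, -7).
Distance = |w × v| / |v| = √10883 / √42 ≈ 16.10.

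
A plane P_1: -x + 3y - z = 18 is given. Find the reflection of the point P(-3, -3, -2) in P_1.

(-7, 9, -6)

λ = (n·P − d)/|n|² = (-4 − 18)/11 = -2.
Reflection = P − 2λn = (-3, -3, -2) − (-4)·(-1, 3, -1) = (-7, 9, -6).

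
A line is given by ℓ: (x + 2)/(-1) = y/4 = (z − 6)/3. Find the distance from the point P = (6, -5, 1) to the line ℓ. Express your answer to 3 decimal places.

6.549

ℓ has direction (-1, 4, 3) through (-2, 0, 6).
Taking (-2, 0, 6) on ℓ with direction v = (-1, 4, 3): w = P − (-2, 0, 6) = (8, -5, -5), and w × v = (5, -19, 27).
Distance = |w × v| / |v| = √1115 / √26 ≈ 6.549.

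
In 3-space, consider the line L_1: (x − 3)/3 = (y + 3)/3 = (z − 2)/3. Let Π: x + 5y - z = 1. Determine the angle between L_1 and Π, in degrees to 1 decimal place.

L_1 has direction (3, 3, 3) through (3, -3, 2).
sin θ = |n·v| / (|n||v|) = |15| / (√27 · √27) = 0.55556.
θ ≈ 33.7°.

33.7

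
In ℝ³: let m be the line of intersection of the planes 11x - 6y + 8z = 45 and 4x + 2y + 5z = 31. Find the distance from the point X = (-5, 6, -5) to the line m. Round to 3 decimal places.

Direction of m: (11, -6, 8) × (4, 2, 5) = (-46, -23, 46).
A point on m: solving the two plane equations with x = 5 gives (5, 3, 1).
Taking (5, 3, 1) on m with direction v = (-46, -23, 46): w = X − (5, 3, 1) = (-10, 3, -6), and w × v = (0, 736, 368).
Distance = |w × v| / |v| = √677120 / √4761 ≈ 11.926.

11.926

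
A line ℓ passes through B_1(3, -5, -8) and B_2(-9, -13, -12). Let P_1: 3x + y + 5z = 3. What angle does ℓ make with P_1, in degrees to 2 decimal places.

46.29

A direction vector for ℓ is B_2 − B_1 = (-12, -8, -4).
sin θ = |n·v| / (|n||v|) = |-64| / (√35 · √224) = 0.72281.
θ ≈ 46.29°.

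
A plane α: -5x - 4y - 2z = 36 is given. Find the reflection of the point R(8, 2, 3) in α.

λ = (n·R − d)/|n|² = (-54 − 36)/45 = -2.
Reflection = R − 2λn = (8, 2, 3) − (-4)·(-5, -4, -2) = (-12, -14, -5).

(-12, -14, -5)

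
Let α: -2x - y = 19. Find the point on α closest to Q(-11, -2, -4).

Foot = Q − λn with λ = (n·Q − d)/|n|² = (24 − 19)/5 = 1.
Foot = (-11, -2, -4) − 1·(-2, -1, 0) = (-9, -1, -4).

(-9, -1, -4)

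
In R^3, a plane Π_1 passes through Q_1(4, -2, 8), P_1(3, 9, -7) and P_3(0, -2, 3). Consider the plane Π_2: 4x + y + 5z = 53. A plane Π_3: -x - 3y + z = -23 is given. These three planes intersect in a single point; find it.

(8, 6, 3)

Q_1P_1 = (-1, 11, -15), Q_1P_3 = (-4, 0, -5); a normal to Π_1 is Q_1P_1 × Q_1P_3 = (-55, 55, 44).
Using Q_1: Π_1 has equation -55x + 55y + 44z = 22.
Solving the 3×3 linear system -55x + 55y + 44z = 22, 4x + y + 5z = 53, -x - 3y + z = -23 (e.g. by elimination or Cramer's rule, determinant = -1859) gives (8, 6, 3).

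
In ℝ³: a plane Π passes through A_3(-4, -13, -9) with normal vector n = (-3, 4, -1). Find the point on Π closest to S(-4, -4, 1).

(-1, -8, 2)

Π: n·r = n·A_3 gives -3x + 4y - z = -31.
Foot = S − λn with λ = (n·S − d)/|n|² = (-5 − (-31))/26 = 1.
Foot = (-4, -4, 1) − 1·(-3, 4, -1) = (-1, -8, 2).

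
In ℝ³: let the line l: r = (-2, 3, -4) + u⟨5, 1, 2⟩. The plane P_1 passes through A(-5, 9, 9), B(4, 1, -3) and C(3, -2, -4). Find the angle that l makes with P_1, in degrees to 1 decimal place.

AB = (9, -8, -12), AC = (8, -11, -13); a normal to P_1 is AB × AC = (-28, 21, -35).
Using A: P_1 has equation -28x + 21y - 35z = 14.
sin θ = |n·v| / (|n||v|) = |-189| / (√2450 · √30) = 0.69714.
θ ≈ 44.2°.

44.2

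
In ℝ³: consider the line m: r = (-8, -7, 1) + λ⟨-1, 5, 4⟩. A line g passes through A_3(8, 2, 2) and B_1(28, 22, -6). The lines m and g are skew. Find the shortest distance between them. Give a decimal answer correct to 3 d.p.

A direction vector for g is B_1 − A_3 = (20, 20, -8).
Common perpendicular direction n = (-1, 5, 4) × (20, 20, -8) = (-120, 72, -120).
With w = (8, 2, 2) − (-8, -7, 1) = (16, 9, 1), w · n = -1392.
Distance = |w · n| / |n| = |-1392| / √33984 ≈ 7.551.

7.551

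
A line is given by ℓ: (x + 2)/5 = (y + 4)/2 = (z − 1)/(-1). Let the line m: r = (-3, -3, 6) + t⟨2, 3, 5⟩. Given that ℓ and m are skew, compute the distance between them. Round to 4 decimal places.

0.4699

ℓ has direction (5, 2, -1) through (-2, -4, 1).
Common perpendicular direction n = (5, 2, -1) × (2, 3, 5) = (13, -27, 11).
With w = (-3, -3, 6) − (-2, -4, 1) = (-1, 1, 5), w · n = 15.
Distance = |w · n| / |n| = |15| / √1019 ≈ 0.4699.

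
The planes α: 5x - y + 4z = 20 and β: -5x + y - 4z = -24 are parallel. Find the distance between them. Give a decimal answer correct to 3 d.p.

0.617

Rescale β by 1/(-1): 5x - y + 4z = 24. Then distance = |20 − 24| / √42 ≈ 0.617.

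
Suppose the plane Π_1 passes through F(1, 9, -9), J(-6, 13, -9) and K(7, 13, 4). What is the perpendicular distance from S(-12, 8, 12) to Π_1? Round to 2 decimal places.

15.89

FJ = (-7, 4, 0), FK = (6, 4, 13); a normal to Π_1 is FJ × FK = (52, 91, -52).
Using F: Π_1 has equation 52x + 91y - 52z = 1339.
n·S − d = (52)·(-12) + (91)·(8) + (-52)·(12) − 1339 = -1859; |n| = √13689.
Distance = |-1859| / √13689 = 1859/√13689 ≈ 15.89.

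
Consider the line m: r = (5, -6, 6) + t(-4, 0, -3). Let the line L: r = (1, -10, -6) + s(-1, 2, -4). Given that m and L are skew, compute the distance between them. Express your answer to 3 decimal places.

7.560

Common perpendicular direction n = (-4, 0, -3) × (-1, 2, -4) = (6, -13, -8).
With w = (1, -10, -6) − (5, -6, 6) = (-4, -4, -12), w · n = 124.
Distance = |w · n| / |n| = |124| / √269 ≈ 7.560.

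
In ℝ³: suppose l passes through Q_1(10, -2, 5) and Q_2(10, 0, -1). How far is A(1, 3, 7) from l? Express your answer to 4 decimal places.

10.4833

A direction vector for l is Q_2 − Q_1 = (0, 2, -6).
Taking (10, -2, 5) on l with direction v = (0, 2, -6): w = A − (10, -2, 5) = (-9, 5, 2), and w × v = (-34, -54, -18).
Distance = |w × v| / |v| = √4396 / √40 ≈ 10.4833.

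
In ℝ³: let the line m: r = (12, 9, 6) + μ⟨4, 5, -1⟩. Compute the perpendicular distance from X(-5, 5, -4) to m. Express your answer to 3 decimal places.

Taking (12, 9, 6) on m with direction v = (4, 5, -1): w = X − (12, 9, 6) = (-17, -4, -10), and w × v = (54, -57, -69).
Distance = |w × v| / |v| = √10926 / √42 ≈ 16.129.

16.129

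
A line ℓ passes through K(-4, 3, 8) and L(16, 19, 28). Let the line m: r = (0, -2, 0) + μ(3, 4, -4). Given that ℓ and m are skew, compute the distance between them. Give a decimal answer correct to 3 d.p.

7.533

A direction vector for ℓ is L − K = (20, 16, 20).
Common perpendicular direction n = (20, 16, 20) × (3, 4, -4) = (-144, 140, 32).
With w = (0, -2, 0) − (-4, 3, 8) = (4, -5, -8), w · n = -1532.
Distance = |w · n| / |n| = |-1532| / √41360 ≈ 7.533.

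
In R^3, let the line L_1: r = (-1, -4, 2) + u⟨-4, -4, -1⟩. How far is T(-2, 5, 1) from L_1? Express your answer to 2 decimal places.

7.34

Taking (-1, -4, 2) on L_1 with direction v = (-4, -4, -1): w = T − (-1, -4, 2) = (-1, 9, -1), and w × v = (-13, 3, 40).
Distance = |w × v| / |v| = √1778 / √33 ≈ 7.34.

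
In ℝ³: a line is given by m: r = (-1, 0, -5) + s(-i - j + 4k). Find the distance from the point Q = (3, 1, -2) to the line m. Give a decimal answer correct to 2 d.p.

4.82

Taking (-1, 0, -5) on m with direction v = (-1, -1, 4): w = Q − (-1, 0, -5) = (4, 1, 3), and w × v = (7, -19, -3).
Distance = |w × v| / |v| = √419 / √18 ≈ 4.82.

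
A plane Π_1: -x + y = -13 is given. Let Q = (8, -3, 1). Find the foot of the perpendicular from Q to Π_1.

Foot = Q − λn with λ = (n·Q − d)/|n|² = (-11 − (-13))/2 = 1.
Foot = (8, -3, 1) − 1·(-1, 1, 0) = (9, -4, 1).

(9, -4, 1)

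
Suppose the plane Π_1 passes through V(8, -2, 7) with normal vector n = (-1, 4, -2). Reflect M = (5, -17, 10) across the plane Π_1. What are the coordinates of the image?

(-1, 7, -2)

Π_1: n·r = n·V gives -x + 4y - 2z = -30.
λ = (n·M − d)/|n|² = (-93 − (-30))/21 = -3.
Reflection = M − 2λn = (5, -17, 10) − (-6)·(-1, 4, -2) = (-1, 7, -2).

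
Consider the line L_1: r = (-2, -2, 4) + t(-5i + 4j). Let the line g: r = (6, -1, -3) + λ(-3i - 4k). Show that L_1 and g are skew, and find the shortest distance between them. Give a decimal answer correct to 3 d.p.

Common perpendicular direction n = (-5, 4, 0) × (-3, 0, -4) = (-16, -20, 12).
With w = (6, -1, -3) − (-2, -2, 4) = (8, 1, -7), w · n = -232.
Since n ≠ 0 the lines are not parallel, and w · n = -232 ≠ 0 so they do not intersect; hence they are skew.
Distance = |w · n| / |n| = |-232| / √800 ≈ 8.202.

8.202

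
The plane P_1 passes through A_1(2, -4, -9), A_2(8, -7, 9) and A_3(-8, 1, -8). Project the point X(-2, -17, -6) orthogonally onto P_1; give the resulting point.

(4, -5, -6)

A_1A_2 = (6, -3, 18), A_1A_3 = (-10, 5, 1); a normal to P_1 is A_1A_2 × A_1A_3 = (-93, -186, 0).
Using A_1: P_1 has equation -93x - 186y = 558.
Foot = X − λn with λ = (n·X − d)/|n|² = (3348 − 558)/43245 = 2/31.
Foot = (-2, -17, -6) − (2/31)·(-93, -186, 0) = (4, -5, -6).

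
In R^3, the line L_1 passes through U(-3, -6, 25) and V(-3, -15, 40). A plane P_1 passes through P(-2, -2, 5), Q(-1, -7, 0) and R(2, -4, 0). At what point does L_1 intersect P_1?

(-3, 3, 10)

A direction vector for L_1 is V − U = (0, -9, 15).
PQ = (1, -5, -5), PR = (4, -2, -5); a normal to P_1 is PQ × PR = (15, -15, 18).
Using P: P_1 has equation 15x - 15y + 18z = 90.
Substitute r = (-3, -6, 25) + t(0, -9, 15) into the plane: 495 + 405t = 90, so t = -1.
Intersection: (-3, -6, 25) + (-1)·(0, -9, 15) = (-3, 3, 10).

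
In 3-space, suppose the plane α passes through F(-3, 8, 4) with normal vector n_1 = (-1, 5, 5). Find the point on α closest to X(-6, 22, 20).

α: n_1·r = n_1·F gives -x + 5y + 5z = 63.
Foot = X − λn with λ = (n·X − d)/|n|² = (216 − 63)/51 = 3.
Foot = (-6, 22, 20) − 3·(-1, 5, 5) = (-3, 7, 5).

(-3, 7, 5)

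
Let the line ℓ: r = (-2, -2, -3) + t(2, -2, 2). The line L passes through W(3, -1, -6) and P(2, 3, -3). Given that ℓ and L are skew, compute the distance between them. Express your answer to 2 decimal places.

A direction vector for L is P − W = (-1, 4, 3).
Common perpendicular direction n = (2, -2, 2) × (-1, 4, 3) = (-14, -8, 6).
With w = (3, -1, -6) − (-2, -2, -3) = (5, 1, -3), w · n = -96.
Distance = |w · n| / |n| = |-96| / √296 ≈ 5.58.

5.58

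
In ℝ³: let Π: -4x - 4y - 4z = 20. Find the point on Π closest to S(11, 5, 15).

Foot = S − λn with λ = (n·S − d)/|n|² = (-124 − 20)/48 = -3.
Foot = (11, 5, 15) − (-3)·(-4, -4, -4) = (-1, -7, 3).

(-1, -7, 3)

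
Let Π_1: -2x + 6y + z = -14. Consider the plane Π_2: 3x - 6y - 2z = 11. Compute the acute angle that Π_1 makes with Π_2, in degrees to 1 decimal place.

cos θ = |n₁·n₂| / (|n₁||n₂|) = |-44| / (√41 · √49).
θ = arccos(0.98166) ≈ 11.0°.

11.0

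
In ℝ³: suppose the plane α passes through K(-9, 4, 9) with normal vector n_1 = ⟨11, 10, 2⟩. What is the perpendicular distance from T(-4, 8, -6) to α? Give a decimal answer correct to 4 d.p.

4.3333

α: n_1·r = n_1·K gives 11x + 10y + 2z = -41.
n·T − d = (11)·(-4) + (10)·(8) + (2)·(-6) − (-41) = 65; |n| = √225.
Distance = |65| / √225 = 65/√225 ≈ 4.3333.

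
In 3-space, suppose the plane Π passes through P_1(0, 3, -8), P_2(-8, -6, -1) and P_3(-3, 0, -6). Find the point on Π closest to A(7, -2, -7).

P_1P_2 = (-8, -9, 7), P_1P_3 = (-3, -3, 2); a normal to Π is P_1P_2 × P_1P_3 = (3, -5, -3).
Using P_1: Π has equation 3x - 5y - 3z = 9.
Foot = A − λn with λ = (n·A − d)/|n|² = (52 − 9)/43 = 1.
Foot = (7, -2, -7) − 1·(3, -5, -3) = (4, 3, -4).

(4, 3, -4)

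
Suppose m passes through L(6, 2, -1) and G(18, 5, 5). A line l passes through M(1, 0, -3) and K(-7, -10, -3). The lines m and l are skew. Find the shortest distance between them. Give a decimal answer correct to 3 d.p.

0.098

A direction vector for m is G − L = (12, 3, 6).
A direction vector for l is K − M = (-8, -10, 0).
Common perpendicular direction n = (12, 3, 6) × (-8, -10, 0) = (60, -48, -96).
With w = (1, 0, -3) − (6, 2, -1) = (-5, -2, -2), w · n = -12.
Distance = |w · n| / |n| = |-12| / √15120 ≈ 0.098.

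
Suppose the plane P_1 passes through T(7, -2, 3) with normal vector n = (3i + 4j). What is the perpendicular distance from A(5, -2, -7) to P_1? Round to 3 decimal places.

1.200

P_1: n·r = n·T gives 3x + 4y = 13.
n·A − d = (3)·(5) + (4)·(-2) + (0)·(-7) − 13 = -6; |n| = √25.
Distance = |-6| / √25 = 6/√25 ≈ 1.200.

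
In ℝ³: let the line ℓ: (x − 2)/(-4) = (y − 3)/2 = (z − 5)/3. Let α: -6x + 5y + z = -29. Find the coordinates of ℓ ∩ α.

(6, 1, 2)

ℓ has direction (-4, 2, 3) through (2, 3, 5).
Substitute r = (2, 3, 5) + t(-4, 2, 3) into the plane: 8 + 37t = -29, so t = -1.
Intersection: (2, 3, 5) + (-1)·(-4, 2, 3) = (6, 1, 2).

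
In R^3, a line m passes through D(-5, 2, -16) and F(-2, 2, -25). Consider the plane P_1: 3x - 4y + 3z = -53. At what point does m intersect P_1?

(-8, 2, -7)

A direction vector for m is F − D = (3, 0, -9).
Substitute r = (-5, 2, -16) + t(3, 0, -9) into the plane: -71 + (-18)t = -53, so t = -1.
Intersection: (-5, 2, -16) + (-1)·(3, 0, -9) = (-8, 2, -7).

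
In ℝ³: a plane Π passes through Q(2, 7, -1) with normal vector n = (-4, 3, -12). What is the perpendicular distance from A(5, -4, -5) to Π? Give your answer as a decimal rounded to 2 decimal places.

Π: n·r = n·Q gives -4x + 3y - 12z = 25.
n·A − d = (-4)·(5) + (3)·(-4) + (-12)·(-5) − 25 = 3; |n| = √169.
Distance = |3| / √169 = 3/√169 ≈ 0.23.

0.23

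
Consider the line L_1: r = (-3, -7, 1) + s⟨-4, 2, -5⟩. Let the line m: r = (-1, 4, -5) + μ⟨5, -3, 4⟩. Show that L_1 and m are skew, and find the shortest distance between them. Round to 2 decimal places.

10.80

Common perpendicular direction n = (-4, 2, -5) × (5, -3, 4) = (-7, -9, 2).
With w = (-1, 4, -5) − (-3, -7, 1) = (2, 11, -6), w · n = -125.
Since n ≠ 0 the lines are not parallel, and w · n = -125 ≠ 0 so they do not intersect; hence they are skew.
Distance = |w · n| / |n| = |-125| / √134 ≈ 10.80.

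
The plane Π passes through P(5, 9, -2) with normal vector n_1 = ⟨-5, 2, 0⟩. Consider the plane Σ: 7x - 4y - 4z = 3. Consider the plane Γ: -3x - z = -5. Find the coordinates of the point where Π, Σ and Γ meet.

(1, -1, 2)

Π: n_1·r = n_1·P gives -5x + 2y = -7.
Solving the 3×3 linear system -5x + 2y = -7, 7x - 4y - 4z = 3, -3x - z = -5 (e.g. by elimination or Cramer's rule, determinant = 18) gives (1, -1, 2).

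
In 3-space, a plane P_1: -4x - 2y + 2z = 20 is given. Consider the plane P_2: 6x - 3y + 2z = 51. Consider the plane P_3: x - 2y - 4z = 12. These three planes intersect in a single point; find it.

(2, -11, 3)

Solving the 3×3 linear system -4x - 2y + 2z = 20, 6x - 3y + 2z = 51, x - 2y - 4z = 12 (e.g. by elimination or Cramer's rule, determinant = -134) gives (2, -11, 3).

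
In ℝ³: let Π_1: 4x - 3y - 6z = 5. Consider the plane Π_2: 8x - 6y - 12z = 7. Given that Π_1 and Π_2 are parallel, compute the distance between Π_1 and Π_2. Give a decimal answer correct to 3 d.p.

0.192

Rescale Π_2 by 1/2: 4x - 3y - 6z = 7/2. Then distance = |5 − (7/2)| / √61 ≈ 0.192.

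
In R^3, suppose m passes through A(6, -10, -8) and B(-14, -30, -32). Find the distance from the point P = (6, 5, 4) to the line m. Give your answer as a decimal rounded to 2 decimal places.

10.85

A direction vector for m is B − A = (-20, -20, -24).
Taking (6, -10, -8) on m with direction v = (-20, -20, -24): w = P − (6, -10, -8) = (0, 15, 12), and w × v = (-120, -240, 300).
Distance = |w × v| / |v| = √162000 / √1376 ≈ 10.85.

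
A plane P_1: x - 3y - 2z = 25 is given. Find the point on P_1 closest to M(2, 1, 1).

(4, -5, -3)

Foot = M − λn with λ = (n·M − d)/|n|² = (-3 − 25)/14 = -2.
Foot = (2, 1, 1) − (-2)·(1, -3, -2) = (4, -5, -3).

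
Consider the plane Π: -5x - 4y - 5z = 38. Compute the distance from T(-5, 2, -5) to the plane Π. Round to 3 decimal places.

0.492

n·T − d = (-5)·(-5) + (-4)·(2) + (-5)·(-5) − 38 = 4; |n| = √66.
Distance = |4| / √66 = 4/√66 ≈ 0.492.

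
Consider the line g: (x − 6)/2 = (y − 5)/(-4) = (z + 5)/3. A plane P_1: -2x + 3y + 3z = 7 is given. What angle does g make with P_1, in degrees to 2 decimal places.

16.09

g has direction (2, -4, 3) through (6, 5, -5).
sin θ = |n·v| / (|n||v|) = |-7| / (√22 · √29) = 0.27713.
θ ≈ 16.09°.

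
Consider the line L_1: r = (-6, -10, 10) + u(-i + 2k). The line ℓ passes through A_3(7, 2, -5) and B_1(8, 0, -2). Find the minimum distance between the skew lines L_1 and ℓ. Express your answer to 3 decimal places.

12.224

A direction vector for ℓ is B_1 − A_3 = (1, -2, 3).
Common perpendicular direction n = (-1, 0, 2) × (1, -2, 3) = (4, 5, 2).
With w = (7, 2, -5) − (-6, -10, 10) = (13, 12, -15), w · n = 82.
Distance = |w · n| / |n| = |82| / √45 ≈ 12.224.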